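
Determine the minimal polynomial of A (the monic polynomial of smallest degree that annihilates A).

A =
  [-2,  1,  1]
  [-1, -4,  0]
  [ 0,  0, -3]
x^3 + 9*x^2 + 27*x + 27

The characteristic polynomial is χ_A(x) = (x + 3)^3, so the eigenvalues are known. The minimal polynomial is
  m_A(x) = Π_λ (x − λ)^{k_λ}
where k_λ is the size of the *largest* Jordan block for λ (equivalently, the smallest k with (A − λI)^k v = 0 for every generalised eigenvector v of λ).

  λ = -3: largest Jordan block has size 3, contributing (x + 3)^3

So m_A(x) = (x + 3)^3 = x^3 + 9*x^2 + 27*x + 27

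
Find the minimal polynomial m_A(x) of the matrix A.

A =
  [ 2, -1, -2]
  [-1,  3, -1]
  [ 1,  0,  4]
x^3 - 9*x^2 + 27*x - 27

The characteristic polynomial is χ_A(x) = (x - 3)^3, so the eigenvalues are known. The minimal polynomial is
  m_A(x) = Π_λ (x − λ)^{k_λ}
where k_λ is the size of the *largest* Jordan block for λ (equivalently, the smallest k with (A − λI)^k v = 0 for every generalised eigenvector v of λ).

  λ = 3: largest Jordan block has size 3, contributing (x − 3)^3

So m_A(x) = (x - 3)^3 = x^3 - 9*x^2 + 27*x - 27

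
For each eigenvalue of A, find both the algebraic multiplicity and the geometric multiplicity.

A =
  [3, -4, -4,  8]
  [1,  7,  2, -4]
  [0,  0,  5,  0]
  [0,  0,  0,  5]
λ = 5: alg = 4, geom = 3

Step 1 — factor the characteristic polynomial to read off the algebraic multiplicities:
  χ_A(x) = (x - 5)^4

Step 2 — compute geometric multiplicities via the rank-nullity identity g(λ) = n − rank(A − λI):
  rank(A − (5)·I) = 1, so dim ker(A − (5)·I) = n − 1 = 3

Summary:
  λ = 5: algebraic multiplicity = 4, geometric multiplicity = 3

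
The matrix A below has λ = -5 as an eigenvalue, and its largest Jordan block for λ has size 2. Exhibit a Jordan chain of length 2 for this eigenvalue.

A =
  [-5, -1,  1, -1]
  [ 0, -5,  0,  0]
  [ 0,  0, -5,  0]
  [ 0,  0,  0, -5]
A Jordan chain for λ = -5 of length 2:
v_1 = (-1, 0, 0, 0)ᵀ
v_2 = (0, 1, 0, 0)ᵀ

Let N = A − (-5)·I. We want v_2 with N^2 v_2 = 0 but N^1 v_2 ≠ 0; then v_{j-1} := N · v_j for j = 2, …, 2.

Pick v_2 = (0, 1, 0, 0)ᵀ.
Then v_1 = N · v_2 = (-1, 0, 0, 0)ᵀ.

Sanity check: (A − (-5)·I) v_1 = (0, 0, 0, 0)ᵀ = 0. ✓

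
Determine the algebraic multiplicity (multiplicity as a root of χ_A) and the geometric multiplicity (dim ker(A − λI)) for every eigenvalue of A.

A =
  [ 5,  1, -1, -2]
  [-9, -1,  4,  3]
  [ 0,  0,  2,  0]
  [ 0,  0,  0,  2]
λ = 2: alg = 4, geom = 2

Step 1 — factor the characteristic polynomial to read off the algebraic multiplicities:
  χ_A(x) = (x - 2)^4

Step 2 — compute geometric multiplicities via the rank-nullity identity g(λ) = n − rank(A − λI):
  rank(A − (2)·I) = 2, so dim ker(A − (2)·I) = n − 2 = 2

Summary:
  λ = 2: algebraic multiplicity = 4, geometric multiplicity = 2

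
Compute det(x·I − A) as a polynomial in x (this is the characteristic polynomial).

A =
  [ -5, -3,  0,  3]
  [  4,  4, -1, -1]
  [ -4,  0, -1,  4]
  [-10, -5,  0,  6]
x^4 - 4*x^3 + 6*x^2 - 4*x + 1

Expanding det(x·I − A) (e.g. by cofactor expansion or by noting that A is similar to its Jordan form J, which has the same characteristic polynomial as A) gives
  χ_A(x) = x^4 - 4*x^3 + 6*x^2 - 4*x + 1
which factors as (x - 1)^4. The eigenvalues (with algebraic multiplicities) are λ = 1 with multiplicity 4.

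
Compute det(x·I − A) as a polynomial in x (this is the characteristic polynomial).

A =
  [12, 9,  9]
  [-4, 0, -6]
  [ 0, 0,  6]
x^3 - 18*x^2 + 108*x - 216

Expanding det(x·I − A) (e.g. by cofactor expansion or by noting that A is similar to its Jordan form J, which has the same characteristic polynomial as A) gives
  χ_A(x) = x^3 - 18*x^2 + 108*x - 216
which factors as (x - 6)^3. The eigenvalues (with algebraic multiplicities) are λ = 6 with multiplicity 3.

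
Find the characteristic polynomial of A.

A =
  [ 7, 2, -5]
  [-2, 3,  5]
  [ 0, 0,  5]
x^3 - 15*x^2 + 75*x - 125

Expanding det(x·I − A) (e.g. by cofactor expansion or by noting that A is similar to its Jordan form J, which has the same characteristic polynomial as A) gives
  χ_A(x) = x^3 - 15*x^2 + 75*x - 125
which factors as (x - 5)^3. The eigenvalues (with algebraic multiplicities) are λ = 5 with multiplicity 3.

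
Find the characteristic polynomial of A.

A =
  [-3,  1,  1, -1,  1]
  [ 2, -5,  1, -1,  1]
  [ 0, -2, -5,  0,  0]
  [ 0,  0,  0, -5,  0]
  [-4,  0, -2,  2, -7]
x^5 + 25*x^4 + 250*x^3 + 1250*x^2 + 3125*x + 3125

Expanding det(x·I − A) (e.g. by cofactor expansion or by noting that A is similar to its Jordan form J, which has the same characteristic polynomial as A) gives
  χ_A(x) = x^5 + 25*x^4 + 250*x^3 + 1250*x^2 + 3125*x + 3125
which factors as (x + 5)^5. The eigenvalues (with algebraic multiplicities) are λ = -5 with multiplicity 5.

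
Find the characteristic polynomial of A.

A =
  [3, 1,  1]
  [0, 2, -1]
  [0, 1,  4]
x^3 - 9*x^2 + 27*x - 27

Expanding det(x·I − A) (e.g. by cofactor expansion or by noting that A is similar to its Jordan form J, which has the same characteristic polynomial as A) gives
  χ_A(x) = x^3 - 9*x^2 + 27*x - 27
which factors as (x - 3)^3. The eigenvalues (with algebraic multiplicities) are λ = 3 with multiplicity 3.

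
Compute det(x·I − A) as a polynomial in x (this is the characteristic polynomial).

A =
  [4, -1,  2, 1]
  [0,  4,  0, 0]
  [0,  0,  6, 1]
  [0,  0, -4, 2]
x^4 - 16*x^3 + 96*x^2 - 256*x + 256

Expanding det(x·I − A) (e.g. by cofactor expansion or by noting that A is similar to its Jordan form J, which has the same characteristic polynomial as A) gives
  χ_A(x) = x^4 - 16*x^3 + 96*x^2 - 256*x + 256
which factors as (x - 4)^4. The eigenvalues (with algebraic multiplicities) are λ = 4 with multiplicity 4.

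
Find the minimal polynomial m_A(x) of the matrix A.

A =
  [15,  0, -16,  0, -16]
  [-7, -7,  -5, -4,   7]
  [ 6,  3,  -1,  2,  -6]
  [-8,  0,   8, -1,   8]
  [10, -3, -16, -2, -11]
x^3 + 3*x^2 + 3*x + 1

The characteristic polynomial is χ_A(x) = (x + 1)^5, so the eigenvalues are known. The minimal polynomial is
  m_A(x) = Π_λ (x − λ)^{k_λ}
where k_λ is the size of the *largest* Jordan block for λ (equivalently, the smallest k with (A − λI)^k v = 0 for every generalised eigenvector v of λ).

  λ = -1: largest Jordan block has size 3, contributing (x + 1)^3

So m_A(x) = (x + 1)^3 = x^3 + 3*x^2 + 3*x + 1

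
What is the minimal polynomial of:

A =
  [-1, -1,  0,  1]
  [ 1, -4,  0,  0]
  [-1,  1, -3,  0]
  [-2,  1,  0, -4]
x^3 + 9*x^2 + 27*x + 27

The characteristic polynomial is χ_A(x) = (x + 3)^4, so the eigenvalues are known. The minimal polynomial is
  m_A(x) = Π_λ (x − λ)^{k_λ}
where k_λ is the size of the *largest* Jordan block for λ (equivalently, the smallest k with (A − λI)^k v = 0 for every generalised eigenvector v of λ).

  λ = -3: largest Jordan block has size 3, contributing (x + 3)^3

So m_A(x) = (x + 3)^3 = x^3 + 9*x^2 + 27*x + 27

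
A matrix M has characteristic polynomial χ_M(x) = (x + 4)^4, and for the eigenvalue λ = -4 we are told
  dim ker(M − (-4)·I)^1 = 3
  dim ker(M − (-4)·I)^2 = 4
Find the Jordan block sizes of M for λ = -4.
Block sizes for λ = -4: [2, 1, 1]

From the dimensions of kernels of powers, the number of Jordan blocks of size at least j is d_j − d_{j−1} where d_j = dim ker(N^j) (with d_0 = 0). Computing the differences gives [3, 1].
The number of blocks of size exactly k is (#blocks of size ≥ k) − (#blocks of size ≥ k + 1), so the partition is: 2 block(s) of size 1, 1 block(s) of size 2.
In nonincreasing order the block sizes are [2, 1, 1].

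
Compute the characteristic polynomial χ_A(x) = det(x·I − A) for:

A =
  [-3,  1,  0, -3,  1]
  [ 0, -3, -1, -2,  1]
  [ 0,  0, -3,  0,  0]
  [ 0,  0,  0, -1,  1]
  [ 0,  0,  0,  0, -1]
x^5 + 11*x^4 + 46*x^3 + 90*x^2 + 81*x + 27

Expanding det(x·I − A) (e.g. by cofactor expansion or by noting that A is similar to its Jordan form J, which has the same characteristic polynomial as A) gives
  χ_A(x) = x^5 + 11*x^4 + 46*x^3 + 90*x^2 + 81*x + 27
which factors as (x + 1)^2*(x + 3)^3. The eigenvalues (with algebraic multiplicities) are λ = -3 with multiplicity 3, λ = -1 with multiplicity 2.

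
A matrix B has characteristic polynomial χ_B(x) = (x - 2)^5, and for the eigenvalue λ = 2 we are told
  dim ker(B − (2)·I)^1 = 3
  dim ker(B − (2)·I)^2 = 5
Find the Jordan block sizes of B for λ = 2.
Block sizes for λ = 2: [2, 2, 1]

From the dimensions of kernels of powers, the number of Jordan blocks of size at least j is d_j − d_{j−1} where d_j = dim ker(N^j) (with d_0 = 0). Computing the differences gives [3, 2].
The number of blocks of size exactly k is (#blocks of size ≥ k) − (#blocks of size ≥ k + 1), so the partition is: 1 block(s) of size 1, 2 block(s) of size 2.
In nonincreasing order the block sizes are [2, 2, 1].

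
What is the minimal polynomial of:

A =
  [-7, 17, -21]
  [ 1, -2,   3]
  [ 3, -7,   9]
x^3

The characteristic polynomial is χ_A(x) = x^3, so the eigenvalues are known. The minimal polynomial is
  m_A(x) = Π_λ (x − λ)^{k_λ}
where k_λ is the size of the *largest* Jordan block for λ (equivalently, the smallest k with (A − λI)^k v = 0 for every generalised eigenvector v of λ).

  λ = 0: largest Jordan block has size 3, contributing (x − 0)^3

So m_A(x) = x^3 = x^3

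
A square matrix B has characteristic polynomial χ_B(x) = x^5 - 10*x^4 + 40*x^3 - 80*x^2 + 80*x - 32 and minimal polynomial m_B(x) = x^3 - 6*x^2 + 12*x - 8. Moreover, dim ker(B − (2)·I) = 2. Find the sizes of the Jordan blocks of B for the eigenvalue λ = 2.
Block sizes for λ = 2: [3, 2]

Step 1 — from the characteristic polynomial, algebraic multiplicity of λ = 2 is 5. From dim ker(B − (2)·I) = 2, there are exactly 2 Jordan blocks for λ = 2.
Step 2 — from the minimal polynomial, the factor (x − 2)^3 tells us the largest block for λ = 2 has size 3.
Step 3 — with total size 5, 2 blocks, and largest block 3, the block sizes (in nonincreasing order) are [3, 2].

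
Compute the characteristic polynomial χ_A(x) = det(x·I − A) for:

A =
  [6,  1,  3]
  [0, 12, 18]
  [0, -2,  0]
x^3 - 18*x^2 + 108*x - 216

Expanding det(x·I − A) (e.g. by cofactor expansion or by noting that A is similar to its Jordan form J, which has the same characteristic polynomial as A) gives
  χ_A(x) = x^3 - 18*x^2 + 108*x - 216
which factors as (x - 6)^3. The eigenvalues (with algebraic multiplicities) are λ = 6 with multiplicity 3.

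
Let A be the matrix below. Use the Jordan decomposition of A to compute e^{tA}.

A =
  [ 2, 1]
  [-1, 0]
e^{tA} =
  [t*exp(t) + exp(t), t*exp(t)]
  [-t*exp(t), -t*exp(t) + exp(t)]

Strategy: write A = P · J · P⁻¹ where J is a Jordan canonical form, so e^{tA} = P · e^{tJ} · P⁻¹, and e^{tJ} can be computed block-by-block.

A has Jordan form
J =
  [1, 1]
  [0, 1]
(up to reordering of blocks).

Per-block formulas:
  For a 2×2 Jordan block J_2(1): exp(t · J_2(1)) = e^(1t)·(I + t·N), where N is the 2×2 nilpotent shift.

After assembling e^{tJ} and conjugating by P, we get:

e^{tA} =
  [t*exp(t) + exp(t), t*exp(t)]
  [-t*exp(t), -t*exp(t) + exp(t)]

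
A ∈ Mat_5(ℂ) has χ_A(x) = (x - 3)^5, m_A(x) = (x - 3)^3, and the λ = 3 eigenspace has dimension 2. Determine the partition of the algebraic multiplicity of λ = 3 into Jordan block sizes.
Block sizes for λ = 3: [3, 2]

Step 1 — from the characteristic polynomial, algebraic multiplicity of λ = 3 is 5. From dim ker(A − (3)·I) = 2, there are exactly 2 Jordan blocks for λ = 3.
Step 2 — from the minimal polynomial, the factor (x − 3)^3 tells us the largest block for λ = 3 has size 3.
Step 3 — with total size 5, 2 blocks, and largest block 3, the block sizes (in nonincreasing order) are [3, 2].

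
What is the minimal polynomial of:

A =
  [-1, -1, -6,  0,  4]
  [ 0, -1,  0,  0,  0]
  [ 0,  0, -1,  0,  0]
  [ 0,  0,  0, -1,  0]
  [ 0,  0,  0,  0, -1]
x^2 + 2*x + 1

The characteristic polynomial is χ_A(x) = (x + 1)^5, so the eigenvalues are known. The minimal polynomial is
  m_A(x) = Π_λ (x − λ)^{k_λ}
where k_λ is the size of the *largest* Jordan block for λ (equivalently, the smallest k with (A − λI)^k v = 0 for every generalised eigenvector v of λ).

  λ = -1: largest Jordan block has size 2, contributing (x + 1)^2

So m_A(x) = (x + 1)^2 = x^2 + 2*x + 1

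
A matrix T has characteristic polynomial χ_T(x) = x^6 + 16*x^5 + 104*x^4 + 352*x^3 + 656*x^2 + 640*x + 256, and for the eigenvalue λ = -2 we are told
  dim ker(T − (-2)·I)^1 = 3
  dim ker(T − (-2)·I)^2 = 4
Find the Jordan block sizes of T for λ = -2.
Block sizes for λ = -2: [2, 1, 1]

From the dimensions of kernels of powers, the number of Jordan blocks of size at least j is d_j − d_{j−1} where d_j = dim ker(N^j) (with d_0 = 0). Computing the differences gives [3, 1].
The number of blocks of size exactly k is (#blocks of size ≥ k) − (#blocks of size ≥ k + 1), so the partition is: 2 block(s) of size 1, 1 block(s) of size 2.
In nonincreasing order the block sizes are [2, 1, 1].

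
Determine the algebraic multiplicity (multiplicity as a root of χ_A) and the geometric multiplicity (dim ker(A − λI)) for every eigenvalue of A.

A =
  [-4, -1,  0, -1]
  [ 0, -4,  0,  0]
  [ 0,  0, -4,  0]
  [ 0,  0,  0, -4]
λ = -4: alg = 4, geom = 3

Step 1 — factor the characteristic polynomial to read off the algebraic multiplicities:
  χ_A(x) = (x + 4)^4

Step 2 — compute geometric multiplicities via the rank-nullity identity g(λ) = n − rank(A − λI):
  rank(A − (-4)·I) = 1, so dim ker(A − (-4)·I) = n − 1 = 3

Summary:
  λ = -4: algebraic multiplicity = 4, geometric multiplicity = 3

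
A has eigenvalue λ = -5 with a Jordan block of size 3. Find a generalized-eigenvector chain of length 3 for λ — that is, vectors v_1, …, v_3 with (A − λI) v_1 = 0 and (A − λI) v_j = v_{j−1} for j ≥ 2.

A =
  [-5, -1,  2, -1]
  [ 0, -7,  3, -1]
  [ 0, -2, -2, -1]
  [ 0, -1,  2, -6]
A Jordan chain for λ = -5 of length 3:
v_1 = (-1, -1, -1, -1)ᵀ
v_2 = (-1, -2, -2, -1)ᵀ
v_3 = (0, 1, 0, 0)ᵀ

Let N = A − (-5)·I. We want v_3 with N^3 v_3 = 0 but N^2 v_3 ≠ 0; then v_{j-1} := N · v_j for j = 3, …, 2.

Pick v_3 = (0, 1, 0, 0)ᵀ.
Then v_2 = N · v_3 = (-1, -2, -2, -1)ᵀ.
Then v_1 = N · v_2 = (-1, -1, -1, -1)ᵀ.

Sanity check: (A − (-5)·I) v_1 = (0, 0, 0, 0)ᵀ = 0. ✓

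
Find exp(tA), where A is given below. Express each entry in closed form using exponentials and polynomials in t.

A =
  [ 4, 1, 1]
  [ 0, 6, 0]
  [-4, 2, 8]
e^{tA} =
  [-2*t*exp(6*t) + exp(6*t), t*exp(6*t), t*exp(6*t)]
  [0, exp(6*t), 0]
  [-4*t*exp(6*t), 2*t*exp(6*t), 2*t*exp(6*t) + exp(6*t)]

Strategy: write A = P · J · P⁻¹ where J is a Jordan canonical form, so e^{tA} = P · e^{tJ} · P⁻¹, and e^{tJ} can be computed block-by-block.

A has Jordan form
J =
  [6, 1, 0]
  [0, 6, 0]
  [0, 0, 6]
(up to reordering of blocks).

Per-block formulas:
  For a 2×2 Jordan block J_2(6): exp(t · J_2(6)) = e^(6t)·(I + t·N), where N is the 2×2 nilpotent shift.
  For a 1×1 block at λ = 6: exp(t · [6]) = [e^(6t)].

After assembling e^{tJ} and conjugating by P, we get:

e^{tA} =
  [-2*t*exp(6*t) + exp(6*t), t*exp(6*t), t*exp(6*t)]
  [0, exp(6*t), 0]
  [-4*t*exp(6*t), 2*t*exp(6*t), 2*t*exp(6*t) + exp(6*t)]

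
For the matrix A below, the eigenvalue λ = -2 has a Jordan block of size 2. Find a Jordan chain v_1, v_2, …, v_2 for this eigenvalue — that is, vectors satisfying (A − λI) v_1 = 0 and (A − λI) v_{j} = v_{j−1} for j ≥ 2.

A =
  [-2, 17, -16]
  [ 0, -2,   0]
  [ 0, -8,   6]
A Jordan chain for λ = -2 of length 2:
v_1 = (1, 0, 0)ᵀ
v_2 = (0, 1, 1)ᵀ

Let N = A − (-2)·I. We want v_2 with N^2 v_2 = 0 but N^1 v_2 ≠ 0; then v_{j-1} := N · v_j for j = 2, …, 2.

Pick v_2 = (0, 1, 1)ᵀ.
Then v_1 = N · v_2 = (1, 0, 0)ᵀ.

Sanity check: (A − (-2)·I) v_1 = (0, 0, 0)ᵀ = 0. ✓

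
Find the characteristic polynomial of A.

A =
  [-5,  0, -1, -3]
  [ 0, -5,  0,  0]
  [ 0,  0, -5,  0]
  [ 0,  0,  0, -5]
x^4 + 20*x^3 + 150*x^2 + 500*x + 625

Expanding det(x·I − A) (e.g. by cofactor expansion or by noting that A is similar to its Jordan form J, which has the same characteristic polynomial as A) gives
  χ_A(x) = x^4 + 20*x^3 + 150*x^2 + 500*x + 625
which factors as (x + 5)^4. The eigenvalues (with algebraic multiplicities) are λ = -5 with multiplicity 4.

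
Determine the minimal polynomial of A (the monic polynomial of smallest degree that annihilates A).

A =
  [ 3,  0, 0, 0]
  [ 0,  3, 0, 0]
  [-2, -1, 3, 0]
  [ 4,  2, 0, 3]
x^2 - 6*x + 9

The characteristic polynomial is χ_A(x) = (x - 3)^4, so the eigenvalues are known. The minimal polynomial is
  m_A(x) = Π_λ (x − λ)^{k_λ}
where k_λ is the size of the *largest* Jordan block for λ (equivalently, the smallest k with (A − λI)^k v = 0 for every generalised eigenvector v of λ).

  λ = 3: largest Jordan block has size 2, contributing (x − 3)^2

So m_A(x) = (x - 3)^2 = x^2 - 6*x + 9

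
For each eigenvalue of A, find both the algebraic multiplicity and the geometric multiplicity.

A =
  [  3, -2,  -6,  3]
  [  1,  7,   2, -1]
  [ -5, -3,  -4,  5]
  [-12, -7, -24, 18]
λ = 6: alg = 4, geom = 2

Step 1 — factor the characteristic polynomial to read off the algebraic multiplicities:
  χ_A(x) = (x - 6)^4

Step 2 — compute geometric multiplicities via the rank-nullity identity g(λ) = n − rank(A − λI):
  rank(A − (6)·I) = 2, so dim ker(A − (6)·I) = n − 2 = 2

Summary:
  λ = 6: algebraic multiplicity = 4, geometric multiplicity = 2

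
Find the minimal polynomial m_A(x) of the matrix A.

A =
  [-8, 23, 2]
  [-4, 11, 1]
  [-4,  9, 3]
x^3 - 6*x^2 + 12*x - 8

The characteristic polynomial is χ_A(x) = (x - 2)^3, so the eigenvalues are known. The minimal polynomial is
  m_A(x) = Π_λ (x − λ)^{k_λ}
where k_λ is the size of the *largest* Jordan block for λ (equivalently, the smallest k with (A − λI)^k v = 0 for every generalised eigenvector v of λ).

  λ = 2: largest Jordan block has size 3, contributing (x − 2)^3

So m_A(x) = (x - 2)^3 = x^3 - 6*x^2 + 12*x - 8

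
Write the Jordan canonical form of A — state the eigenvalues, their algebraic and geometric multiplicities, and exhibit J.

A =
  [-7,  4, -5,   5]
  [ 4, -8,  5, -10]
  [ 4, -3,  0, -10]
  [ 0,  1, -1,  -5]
J_2(-5) ⊕ J_2(-5)

The characteristic polynomial is
  det(x·I − A) = x^4 + 20*x^3 + 150*x^2 + 500*x + 625 = (x + 5)^4

Eigenvalues and multiplicities (the geometric multiplicity of λ is n − rank(A − λI), which equals the number of Jordan blocks for λ):
  λ = -5: algebraic multiplicity = 4, geometric multiplicity = 2

Determining the block sizes for each eigenvalue:
  λ = -5: with am = 4 and gm = 2, the partition is not yet determined (e.g. several partitions of 4 into 2 parts exist). Let N = A − (-5)·I. Computing rank(N^1) = 2, rank(N^2) = 0; the number of blocks of size ≥ j is rank(N^{j−1}) − rank(N^j), giving [2, 2]. So we have 2 block(s) of size 2 → block sizes [2, 2]

Assembling the blocks gives a Jordan form
J =
  [-5,  1,  0,  0]
  [ 0, -5,  0,  0]
  [ 0,  0, -5,  1]
  [ 0,  0,  0, -5]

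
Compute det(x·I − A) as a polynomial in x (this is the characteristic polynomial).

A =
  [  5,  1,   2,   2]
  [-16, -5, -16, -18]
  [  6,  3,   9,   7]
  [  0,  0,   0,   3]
x^4 - 12*x^3 + 54*x^2 - 108*x + 81

Expanding det(x·I − A) (e.g. by cofactor expansion or by noting that A is similar to its Jordan form J, which has the same characteristic polynomial as A) gives
  χ_A(x) = x^4 - 12*x^3 + 54*x^2 - 108*x + 81
which factors as (x - 3)^4. The eigenvalues (with algebraic multiplicities) are λ = 3 with multiplicity 4.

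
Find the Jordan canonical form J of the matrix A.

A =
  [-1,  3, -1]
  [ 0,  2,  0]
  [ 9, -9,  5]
J_2(2) ⊕ J_1(2)

The characteristic polynomial is
  det(x·I − A) = x^3 - 6*x^2 + 12*x - 8 = (x - 2)^3

Eigenvalues and multiplicities (the geometric multiplicity of λ is n − rank(A − λI), which equals the number of Jordan blocks for λ):
  λ = 2: algebraic multiplicity = 3, geometric multiplicity = 2

Determining the block sizes for each eigenvalue:
  λ = 2: 2 blocks summing to 3 forces exactly one block of size 2 and the rest size 1 → block sizes [2, 1]

Assembling the blocks gives a Jordan form
J =
  [2, 1, 0]
  [0, 2, 0]
  [0, 0, 2]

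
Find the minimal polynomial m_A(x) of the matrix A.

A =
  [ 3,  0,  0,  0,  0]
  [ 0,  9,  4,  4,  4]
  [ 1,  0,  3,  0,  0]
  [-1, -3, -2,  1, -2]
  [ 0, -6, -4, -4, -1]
x^2 - 6*x + 9

The characteristic polynomial is χ_A(x) = (x - 3)^5, so the eigenvalues are known. The minimal polynomial is
  m_A(x) = Π_λ (x − λ)^{k_λ}
where k_λ is the size of the *largest* Jordan block for λ (equivalently, the smallest k with (A − λI)^k v = 0 for every generalised eigenvector v of λ).

  λ = 3: largest Jordan block has size 2, contributing (x − 3)^2

So m_A(x) = (x - 3)^2 = x^2 - 6*x + 9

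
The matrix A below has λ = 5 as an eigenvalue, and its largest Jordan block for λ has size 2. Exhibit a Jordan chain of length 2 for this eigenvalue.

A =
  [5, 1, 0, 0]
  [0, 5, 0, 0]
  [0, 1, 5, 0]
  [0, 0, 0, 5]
A Jordan chain for λ = 5 of length 2:
v_1 = (1, 0, 1, 0)ᵀ
v_2 = (0, 1, 0, 0)ᵀ

Let N = A − (5)·I. We want v_2 with N^2 v_2 = 0 but N^1 v_2 ≠ 0; then v_{j-1} := N · v_j for j = 2, …, 2.

Pick v_2 = (0, 1, 0, 0)ᵀ.
Then v_1 = N · v_2 = (1, 0, 1, 0)ᵀ.

Sanity check: (A − (5)·I) v_1 = (0, 0, 0, 0)ᵀ = 0. ✓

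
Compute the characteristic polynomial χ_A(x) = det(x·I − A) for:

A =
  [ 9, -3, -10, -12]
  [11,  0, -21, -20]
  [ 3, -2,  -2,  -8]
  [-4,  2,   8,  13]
x^4 - 20*x^3 + 150*x^2 - 500*x + 625

Expanding det(x·I − A) (e.g. by cofactor expansion or by noting that A is similar to its Jordan form J, which has the same characteristic polynomial as A) gives
  χ_A(x) = x^4 - 20*x^3 + 150*x^2 - 500*x + 625
which factors as (x - 5)^4. The eigenvalues (with algebraic multiplicities) are λ = 5 with multiplicity 4.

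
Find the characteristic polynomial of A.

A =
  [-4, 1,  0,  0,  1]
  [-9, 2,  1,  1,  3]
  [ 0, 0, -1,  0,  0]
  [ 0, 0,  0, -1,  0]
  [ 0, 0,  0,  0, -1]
x^5 + 5*x^4 + 10*x^3 + 10*x^2 + 5*x + 1

Expanding det(x·I − A) (e.g. by cofactor expansion or by noting that A is similar to its Jordan form J, which has the same characteristic polynomial as A) gives
  χ_A(x) = x^5 + 5*x^4 + 10*x^3 + 10*x^2 + 5*x + 1
which factors as (x + 1)^5. The eigenvalues (with algebraic multiplicities) are λ = -1 with multiplicity 5.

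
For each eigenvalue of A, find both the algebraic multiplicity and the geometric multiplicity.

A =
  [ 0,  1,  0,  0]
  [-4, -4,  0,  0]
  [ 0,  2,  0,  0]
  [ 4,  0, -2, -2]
λ = -2: alg = 3, geom = 2; λ = 0: alg = 1, geom = 1

Step 1 — factor the characteristic polynomial to read off the algebraic multiplicities:
  χ_A(x) = x*(x + 2)^3

Step 2 — compute geometric multiplicities via the rank-nullity identity g(λ) = n − rank(A − λI):
  rank(A − (-2)·I) = 2, so dim ker(A − (-2)·I) = n − 2 = 2
  rank(A − (0)·I) = 3, so dim ker(A − (0)·I) = n − 3 = 1

Summary:
  λ = -2: algebraic multiplicity = 3, geometric multiplicity = 2
  λ = 0: algebraic multiplicity = 1, geometric multiplicity = 1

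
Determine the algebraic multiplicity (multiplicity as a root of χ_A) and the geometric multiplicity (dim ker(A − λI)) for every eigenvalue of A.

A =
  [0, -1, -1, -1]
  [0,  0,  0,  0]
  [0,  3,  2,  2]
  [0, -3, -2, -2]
λ = 0: alg = 4, geom = 2

Step 1 — factor the characteristic polynomial to read off the algebraic multiplicities:
  χ_A(x) = x^4

Step 2 — compute geometric multiplicities via the rank-nullity identity g(λ) = n − rank(A − λI):
  rank(A − (0)·I) = 2, so dim ker(A − (0)·I) = n − 2 = 2

Summary:
  λ = 0: algebraic multiplicity = 4, geometric multiplicity = 2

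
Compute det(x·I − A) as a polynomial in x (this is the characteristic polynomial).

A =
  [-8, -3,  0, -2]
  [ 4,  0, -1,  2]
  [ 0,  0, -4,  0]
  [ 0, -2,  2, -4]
x^4 + 16*x^3 + 96*x^2 + 256*x + 256

Expanding det(x·I − A) (e.g. by cofactor expansion or by noting that A is similar to its Jordan form J, which has the same characteristic polynomial as A) gives
  χ_A(x) = x^4 + 16*x^3 + 96*x^2 + 256*x + 256
which factors as (x + 4)^4. The eigenvalues (with algebraic multiplicities) are λ = -4 with multiplicity 4.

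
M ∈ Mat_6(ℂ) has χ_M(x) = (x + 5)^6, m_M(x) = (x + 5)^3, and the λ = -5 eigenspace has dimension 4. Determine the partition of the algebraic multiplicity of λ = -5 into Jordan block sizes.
Block sizes for λ = -5: [3, 1, 1, 1]

Step 1 — from the characteristic polynomial, algebraic multiplicity of λ = -5 is 6. From dim ker(M − (-5)·I) = 4, there are exactly 4 Jordan blocks for λ = -5.
Step 2 — from the minimal polynomial, the factor (x + 5)^3 tells us the largest block for λ = -5 has size 3.
Step 3 — with total size 6, 4 blocks, and largest block 3, the block sizes (in nonincreasing order) are [3, 1, 1, 1].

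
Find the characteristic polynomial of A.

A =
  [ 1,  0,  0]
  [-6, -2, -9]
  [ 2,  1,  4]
x^3 - 3*x^2 + 3*x - 1

Expanding det(x·I − A) (e.g. by cofactor expansion or by noting that A is similar to its Jordan form J, which has the same characteristic polynomial as A) gives
  χ_A(x) = x^3 - 3*x^2 + 3*x - 1
which factors as (x - 1)^3. The eigenvalues (with algebraic multiplicities) are λ = 1 with multiplicity 3.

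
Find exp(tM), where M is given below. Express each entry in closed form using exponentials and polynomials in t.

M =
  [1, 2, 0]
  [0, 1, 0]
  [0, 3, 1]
e^{tM} =
  [exp(t), 2*t*exp(t), 0]
  [0, exp(t), 0]
  [0, 3*t*exp(t), exp(t)]

Strategy: write M = P · J · P⁻¹ where J is a Jordan canonical form, so e^{tM} = P · e^{tJ} · P⁻¹, and e^{tJ} can be computed block-by-block.

M has Jordan form
J =
  [1, 1, 0]
  [0, 1, 0]
  [0, 0, 1]
(up to reordering of blocks).

Per-block formulas:
  For a 2×2 Jordan block J_2(1): exp(t · J_2(1)) = e^(1t)·(I + t·N), where N is the 2×2 nilpotent shift.
  For a 1×1 block at λ = 1: exp(t · [1]) = [e^(1t)].

After assembling e^{tJ} and conjugating by P, we get:

e^{tM} =
  [exp(t), 2*t*exp(t), 0]
  [0, exp(t), 0]
  [0, 3*t*exp(t), exp(t)]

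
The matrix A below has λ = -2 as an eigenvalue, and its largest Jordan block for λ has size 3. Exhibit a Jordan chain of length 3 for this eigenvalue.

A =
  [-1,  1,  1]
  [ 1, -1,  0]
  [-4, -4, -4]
A Jordan chain for λ = -2 of length 3:
v_1 = (-2, 2, 0)ᵀ
v_2 = (1, 1, -4)ᵀ
v_3 = (1, 0, 0)ᵀ

Let N = A − (-2)·I. We want v_3 with N^3 v_3 = 0 but N^2 v_3 ≠ 0; then v_{j-1} := N · v_j for j = 3, …, 2.

Pick v_3 = (1, 0, 0)ᵀ.
Then v_2 = N · v_3 = (1, 1, -4)ᵀ.
Then v_1 = N · v_2 = (-2, 2, 0)ᵀ.

Sanity check: (A − (-2)·I) v_1 = (0, 0, 0)ᵀ = 0. ✓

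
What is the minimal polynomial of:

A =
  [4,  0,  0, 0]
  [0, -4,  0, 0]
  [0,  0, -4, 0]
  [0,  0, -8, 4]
x^2 - 16

The characteristic polynomial is χ_A(x) = (x - 4)^2*(x + 4)^2, so the eigenvalues are known. The minimal polynomial is
  m_A(x) = Π_λ (x − λ)^{k_λ}
where k_λ is the size of the *largest* Jordan block for λ (equivalently, the smallest k with (A − λI)^k v = 0 for every generalised eigenvector v of λ).

  λ = -4: largest Jordan block has size 1, contributing (x + 4)
  λ = 4: largest Jordan block has size 1, contributing (x − 4)

So m_A(x) = (x - 4)*(x + 4) = x^2 - 16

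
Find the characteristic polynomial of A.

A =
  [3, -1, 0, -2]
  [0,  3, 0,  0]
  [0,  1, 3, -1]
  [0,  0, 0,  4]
x^4 - 13*x^3 + 63*x^2 - 135*x + 108

Expanding det(x·I − A) (e.g. by cofactor expansion or by noting that A is similar to its Jordan form J, which has the same characteristic polynomial as A) gives
  χ_A(x) = x^4 - 13*x^3 + 63*x^2 - 135*x + 108
which factors as (x - 4)*(x - 3)^3. The eigenvalues (with algebraic multiplicities) are λ = 3 with multiplicity 3, λ = 4 with multiplicity 1.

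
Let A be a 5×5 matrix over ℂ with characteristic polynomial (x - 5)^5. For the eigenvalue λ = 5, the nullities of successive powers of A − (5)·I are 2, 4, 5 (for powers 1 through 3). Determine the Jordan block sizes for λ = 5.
Block sizes for λ = 5: [3, 2]

From the dimensions of kernels of powers, the number of Jordan blocks of size at least j is d_j − d_{j−1} where d_j = dim ker(N^j) (with d_0 = 0). Computing the differences gives [2, 2, 1].
The number of blocks of size exactly k is (#blocks of size ≥ k) − (#blocks of size ≥ k + 1), so the partition is: 1 block(s) of size 2, 1 block(s) of size 3.
In nonincreasing order the block sizes are [3, 2].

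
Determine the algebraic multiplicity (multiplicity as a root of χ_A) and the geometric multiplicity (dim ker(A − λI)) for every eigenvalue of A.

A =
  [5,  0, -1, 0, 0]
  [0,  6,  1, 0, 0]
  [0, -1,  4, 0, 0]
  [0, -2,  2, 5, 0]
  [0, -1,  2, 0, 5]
λ = 5: alg = 5, geom = 3

Step 1 — factor the characteristic polynomial to read off the algebraic multiplicities:
  χ_A(x) = (x - 5)^5

Step 2 — compute geometric multiplicities via the rank-nullity identity g(λ) = n − rank(A − λI):
  rank(A − (5)·I) = 2, so dim ker(A − (5)·I) = n − 2 = 3

Summary:
  λ = 5: algebraic multiplicity = 5, geometric multiplicity = 3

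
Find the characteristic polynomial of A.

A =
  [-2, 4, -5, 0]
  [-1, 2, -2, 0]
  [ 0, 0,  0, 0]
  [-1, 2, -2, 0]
x^4

Expanding det(x·I − A) (e.g. by cofactor expansion or by noting that A is similar to its Jordan form J, which has the same characteristic polynomial as A) gives
  χ_A(x) = x^4
which factors as x^4. The eigenvalues (with algebraic multiplicities) are λ = 0 with multiplicity 4.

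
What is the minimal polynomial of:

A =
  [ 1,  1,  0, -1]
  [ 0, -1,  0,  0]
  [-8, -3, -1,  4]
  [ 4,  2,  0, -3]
x^2 + 2*x + 1

The characteristic polynomial is χ_A(x) = (x + 1)^4, so the eigenvalues are known. The minimal polynomial is
  m_A(x) = Π_λ (x − λ)^{k_λ}
where k_λ is the size of the *largest* Jordan block for λ (equivalently, the smallest k with (A − λI)^k v = 0 for every generalised eigenvector v of λ).

  λ = -1: largest Jordan block has size 2, contributing (x + 1)^2

So m_A(x) = (x + 1)^2 = x^2 + 2*x + 1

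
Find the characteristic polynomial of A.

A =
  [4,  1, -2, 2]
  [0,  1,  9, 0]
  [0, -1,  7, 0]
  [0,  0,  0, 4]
x^4 - 16*x^3 + 96*x^2 - 256*x + 256

Expanding det(x·I − A) (e.g. by cofactor expansion or by noting that A is similar to its Jordan form J, which has the same characteristic polynomial as A) gives
  χ_A(x) = x^4 - 16*x^3 + 96*x^2 - 256*x + 256
which factors as (x - 4)^4. The eigenvalues (with algebraic multiplicities) are λ = 4 with multiplicity 4.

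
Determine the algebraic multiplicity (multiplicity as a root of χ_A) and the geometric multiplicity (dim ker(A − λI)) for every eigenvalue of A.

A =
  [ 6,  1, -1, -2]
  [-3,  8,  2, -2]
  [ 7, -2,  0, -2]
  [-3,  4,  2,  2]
λ = 4: alg = 4, geom = 2

Step 1 — factor the characteristic polynomial to read off the algebraic multiplicities:
  χ_A(x) = (x - 4)^4

Step 2 — compute geometric multiplicities via the rank-nullity identity g(λ) = n − rank(A − λI):
  rank(A − (4)·I) = 2, so dim ker(A − (4)·I) = n − 2 = 2

Summary:
  λ = 4: algebraic multiplicity = 4, geometric multiplicity = 2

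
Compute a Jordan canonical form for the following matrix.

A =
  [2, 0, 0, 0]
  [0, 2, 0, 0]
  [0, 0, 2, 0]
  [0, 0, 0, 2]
J_1(2) ⊕ J_1(2) ⊕ J_1(2) ⊕ J_1(2)

The characteristic polynomial is
  det(x·I − A) = x^4 - 8*x^3 + 24*x^2 - 32*x + 16 = (x - 2)^4

Eigenvalues and multiplicities (the geometric multiplicity of λ is n − rank(A − λI), which equals the number of Jordan blocks for λ):
  λ = 2: algebraic multiplicity = 4, geometric multiplicity = 4

Determining the block sizes for each eigenvalue:
  λ = 2: gm = am = 4, so every block has size 1 → block sizes [1, 1, 1, 1]

Assembling the blocks gives a Jordan form
J =
  [2, 0, 0, 0]
  [0, 2, 0, 0]
  [0, 0, 2, 0]
  [0, 0, 0, 2]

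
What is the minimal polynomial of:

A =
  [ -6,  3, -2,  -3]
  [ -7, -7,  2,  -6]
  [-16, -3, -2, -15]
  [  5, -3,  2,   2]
x^3 + 9*x^2 + 24*x + 16

The characteristic polynomial is χ_A(x) = (x + 1)*(x + 4)^3, so the eigenvalues are known. The minimal polynomial is
  m_A(x) = Π_λ (x − λ)^{k_λ}
where k_λ is the size of the *largest* Jordan block for λ (equivalently, the smallest k with (A − λI)^k v = 0 for every generalised eigenvector v of λ).

  λ = -4: largest Jordan block has size 2, contributing (x + 4)^2
  λ = -1: largest Jordan block has size 1, contributing (x + 1)

So m_A(x) = (x + 1)*(x + 4)^2 = x^3 + 9*x^2 + 24*x + 16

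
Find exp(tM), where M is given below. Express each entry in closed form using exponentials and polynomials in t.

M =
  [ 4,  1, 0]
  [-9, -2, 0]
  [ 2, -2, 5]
e^{tM} =
  [3*t*exp(t) + exp(t), t*exp(t), 0]
  [-9*t*exp(t), -3*t*exp(t) + exp(t), 0]
  [-6*t*exp(t) + 2*exp(5*t) - 2*exp(t), -2*t*exp(t), exp(5*t)]

Strategy: write M = P · J · P⁻¹ where J is a Jordan canonical form, so e^{tM} = P · e^{tJ} · P⁻¹, and e^{tJ} can be computed block-by-block.

M has Jordan form
J =
  [1, 1, 0]
  [0, 1, 0]
  [0, 0, 5]
(up to reordering of blocks).

Per-block formulas:
  For a 1×1 block at λ = 5: exp(t · [5]) = [e^(5t)].
  For a 2×2 Jordan block J_2(1): exp(t · J_2(1)) = e^(1t)·(I + t·N), where N is the 2×2 nilpotent shift.

After assembling e^{tJ} and conjugating by P, we get:

e^{tM} =
  [3*t*exp(t) + exp(t), t*exp(t), 0]
  [-9*t*exp(t), -3*t*exp(t) + exp(t), 0]
  [-6*t*exp(t) + 2*exp(5*t) - 2*exp(t), -2*t*exp(t), exp(5*t)]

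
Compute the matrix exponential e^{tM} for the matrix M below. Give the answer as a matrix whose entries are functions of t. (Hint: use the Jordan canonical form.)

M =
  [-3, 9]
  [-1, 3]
e^{tM} =
  [1 - 3*t, 9*t]
  [-t, 3*t + 1]

Strategy: write M = P · J · P⁻¹ where J is a Jordan canonical form, so e^{tM} = P · e^{tJ} · P⁻¹, and e^{tJ} can be computed block-by-block.

M has Jordan form
J =
  [0, 1]
  [0, 0]
(up to reordering of blocks).

Per-block formulas:
  For a 2×2 Jordan block J_2(0): exp(t · J_2(0)) = e^(0t)·(I + t·N), where N is the 2×2 nilpotent shift.

After assembling e^{tJ} and conjugating by P, we get:

e^{tM} =
  [1 - 3*t, 9*t]
  [-t, 3*t + 1]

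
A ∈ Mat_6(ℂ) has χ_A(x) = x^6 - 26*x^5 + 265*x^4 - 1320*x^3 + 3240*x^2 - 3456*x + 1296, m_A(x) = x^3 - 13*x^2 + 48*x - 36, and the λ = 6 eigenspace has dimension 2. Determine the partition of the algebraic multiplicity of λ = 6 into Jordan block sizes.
Block sizes for λ = 6: [2, 2]

Step 1 — from the characteristic polynomial, algebraic multiplicity of λ = 6 is 4. From dim ker(A − (6)·I) = 2, there are exactly 2 Jordan blocks for λ = 6.
Step 2 — from the minimal polynomial, the factor (x − 6)^2 tells us the largest block for λ = 6 has size 2.
Step 3 — with total size 4, 2 blocks, and largest block 2, the block sizes (in nonincreasing order) are [2, 2].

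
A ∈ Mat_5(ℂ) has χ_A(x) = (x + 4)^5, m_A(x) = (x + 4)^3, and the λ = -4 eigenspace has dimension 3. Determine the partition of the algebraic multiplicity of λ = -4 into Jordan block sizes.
Block sizes for λ = -4: [3, 1, 1]

Step 1 — from the characteristic polynomial, algebraic multiplicity of λ = -4 is 5. From dim ker(A − (-4)·I) = 3, there are exactly 3 Jordan blocks for λ = -4.
Step 2 — from the minimal polynomial, the factor (x + 4)^3 tells us the largest block for λ = -4 has size 3.
Step 3 — with total size 5, 3 blocks, and largest block 3, the block sizes (in nonincreasing order) are [3, 1, 1].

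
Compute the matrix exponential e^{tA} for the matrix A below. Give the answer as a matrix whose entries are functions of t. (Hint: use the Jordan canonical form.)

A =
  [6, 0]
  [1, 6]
e^{tA} =
  [exp(6*t), 0]
  [t*exp(6*t), exp(6*t)]

Strategy: write A = P · J · P⁻¹ where J is a Jordan canonical form, so e^{tA} = P · e^{tJ} · P⁻¹, and e^{tJ} can be computed block-by-block.

A has Jordan form
J =
  [6, 1]
  [0, 6]
(up to reordering of blocks).

Per-block formulas:
  For a 2×2 Jordan block J_2(6): exp(t · J_2(6)) = e^(6t)·(I + t·N), where N is the 2×2 nilpotent shift.

After assembling e^{tJ} and conjugating by P, we get:

e^{tA} =
  [exp(6*t), 0]
  [t*exp(6*t), exp(6*t)]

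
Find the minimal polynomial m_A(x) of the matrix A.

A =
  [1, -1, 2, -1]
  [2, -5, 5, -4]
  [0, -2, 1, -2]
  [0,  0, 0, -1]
x^3 + 3*x^2 + 3*x + 1

The characteristic polynomial is χ_A(x) = (x + 1)^4, so the eigenvalues are known. The minimal polynomial is
  m_A(x) = Π_λ (x − λ)^{k_λ}
where k_λ is the size of the *largest* Jordan block for λ (equivalently, the smallest k with (A − λI)^k v = 0 for every generalised eigenvector v of λ).

  λ = -1: largest Jordan block has size 3, contributing (x + 1)^3

So m_A(x) = (x + 1)^3 = x^3 + 3*x^2 + 3*x + 1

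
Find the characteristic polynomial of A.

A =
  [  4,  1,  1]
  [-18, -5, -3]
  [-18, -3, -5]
x^3 + 6*x^2 + 12*x + 8

Expanding det(x·I − A) (e.g. by cofactor expansion or by noting that A is similar to its Jordan form J, which has the same characteristic polynomial as A) gives
  χ_A(x) = x^3 + 6*x^2 + 12*x + 8
which factors as (x + 2)^3. The eigenvalues (with algebraic multiplicities) are λ = -2 with multiplicity 3.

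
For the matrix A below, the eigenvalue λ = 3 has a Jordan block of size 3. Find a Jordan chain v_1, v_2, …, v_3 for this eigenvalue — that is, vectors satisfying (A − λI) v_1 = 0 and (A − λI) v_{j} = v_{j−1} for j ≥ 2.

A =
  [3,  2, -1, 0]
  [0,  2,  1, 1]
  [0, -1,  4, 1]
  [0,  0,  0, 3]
A Jordan chain for λ = 3 of length 3:
v_1 = (-1, 0, 0, 0)ᵀ
v_2 = (2, -1, -1, 0)ᵀ
v_3 = (0, 1, 0, 0)ᵀ

Let N = A − (3)·I. We want v_3 with N^3 v_3 = 0 but N^2 v_3 ≠ 0; then v_{j-1} := N · v_j for j = 3, …, 2.

Pick v_3 = (0, 1, 0, 0)ᵀ.
Then v_2 = N · v_3 = (2, -1, -1, 0)ᵀ.
Then v_1 = N · v_2 = (-1, 0, 0, 0)ᵀ.

Sanity check: (A − (3)·I) v_1 = (0, 0, 0, 0)ᵀ = 0. ✓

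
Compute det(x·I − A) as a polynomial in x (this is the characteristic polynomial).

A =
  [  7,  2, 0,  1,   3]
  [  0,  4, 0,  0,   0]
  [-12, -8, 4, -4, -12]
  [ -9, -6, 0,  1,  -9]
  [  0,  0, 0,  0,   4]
x^5 - 20*x^4 + 160*x^3 - 640*x^2 + 1280*x - 1024

Expanding det(x·I − A) (e.g. by cofactor expansion or by noting that A is similar to its Jordan form J, which has the same characteristic polynomial as A) gives
  χ_A(x) = x^5 - 20*x^4 + 160*x^3 - 640*x^2 + 1280*x - 1024
which factors as (x - 4)^5. The eigenvalues (with algebraic multiplicities) are λ = 4 with multiplicity 5.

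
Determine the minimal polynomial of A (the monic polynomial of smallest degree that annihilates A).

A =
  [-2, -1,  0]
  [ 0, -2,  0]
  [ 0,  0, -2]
x^2 + 4*x + 4

The characteristic polynomial is χ_A(x) = (x + 2)^3, so the eigenvalues are known. The minimal polynomial is
  m_A(x) = Π_λ (x − λ)^{k_λ}
where k_λ is the size of the *largest* Jordan block for λ (equivalently, the smallest k with (A − λI)^k v = 0 for every generalised eigenvector v of λ).

  λ = -2: largest Jordan block has size 2, contributing (x + 2)^2

So m_A(x) = (x + 2)^2 = x^2 + 4*x + 4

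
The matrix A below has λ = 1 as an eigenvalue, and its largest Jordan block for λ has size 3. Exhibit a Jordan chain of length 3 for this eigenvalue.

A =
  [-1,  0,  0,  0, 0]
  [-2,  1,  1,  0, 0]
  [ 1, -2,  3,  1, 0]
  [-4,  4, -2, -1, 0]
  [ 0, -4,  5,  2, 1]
A Jordan chain for λ = 1 of length 3:
v_1 = (0, -2, 0, -4, -2)ᵀ
v_2 = (0, 0, -2, 4, -4)ᵀ
v_3 = (0, 1, 0, 0, 0)ᵀ

Let N = A − (1)·I. We want v_3 with N^3 v_3 = 0 but N^2 v_3 ≠ 0; then v_{j-1} := N · v_j for j = 3, …, 2.

Pick v_3 = (0, 1, 0, 0, 0)ᵀ.
Then v_2 = N · v_3 = (0, 0, -2, 4, -4)ᵀ.
Then v_1 = N · v_2 = (0, -2, 0, -4, -2)ᵀ.

Sanity check: (A − (1)·I) v_1 = (0, 0, 0, 0, 0)ᵀ = 0. ✓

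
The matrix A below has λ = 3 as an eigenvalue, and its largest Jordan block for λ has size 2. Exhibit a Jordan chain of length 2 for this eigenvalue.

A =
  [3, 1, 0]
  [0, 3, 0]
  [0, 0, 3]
A Jordan chain for λ = 3 of length 2:
v_1 = (1, 0, 0)ᵀ
v_2 = (0, 1, 0)ᵀ

Let N = A − (3)·I. We want v_2 with N^2 v_2 = 0 but N^1 v_2 ≠ 0; then v_{j-1} := N · v_j for j = 2, …, 2.

Pick v_2 = (0, 1, 0)ᵀ.
Then v_1 = N · v_2 = (1, 0, 0)ᵀ.

Sanity check: (A − (3)·I) v_1 = (0, 0, 0)ᵀ = 0. ✓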